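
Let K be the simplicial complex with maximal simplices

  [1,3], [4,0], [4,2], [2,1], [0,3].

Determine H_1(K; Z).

H_1 ≅ Z.

K has 5 vertices, 5 edges.
rank ∂_1 = 4, rank ∂_2 = 0 ⇒ b_1 = 5 − 4 − 0 = 1. So H_1 = Z.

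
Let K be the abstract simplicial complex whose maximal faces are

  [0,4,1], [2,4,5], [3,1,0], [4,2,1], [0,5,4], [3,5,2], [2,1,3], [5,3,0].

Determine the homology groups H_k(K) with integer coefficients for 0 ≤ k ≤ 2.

K has 6 vertices, 12 edges, 8 triangles.
rank ∂_0 = 0, rank ∂_1 = 5 ⇒ b_0 = 6 − 0 − 5 = 1; all invariant factors of ∂_1 are 1 so no torsion. So H_0 ≅ Z.
rank ∂_1 = 5, rank ∂_2 = 7 ⇒ b_1 = 12 − 5 − 7 = 0; all invariant factors of ∂_2 are 1 so no torsion. So H_1 ≅ 0.
rank ∂_2 = 7, rank ∂_3 = 0 ⇒ b_2 = 8 − 7 − 0 = 1. So H_2 ≅ Z.

H_0 ≅ Z,  H_1 = 0,  H_2 ≅ Z.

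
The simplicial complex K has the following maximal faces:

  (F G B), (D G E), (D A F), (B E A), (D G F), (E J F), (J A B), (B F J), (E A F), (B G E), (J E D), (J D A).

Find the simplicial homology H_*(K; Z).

H_0 = Z,  H_1 = Z/2,  H_2 = 0.

Order the vertices as A < B < D < E < F < G < J. Listing each simplex with vertices in this order, K has dimension 2 with simplices:

  0-simplices (7): A, B, D, E, F, G, J
  1-simplices (18): AB, AD, AE, AF, AJ, BE, BF, BG, BJ, DE, DF, DG, DJ, EF, EG, EJ, FG, FJ
  2-simplices (12): ABE, ABJ, ADF, ADJ, AEF, BEG, BFG, BFJ, DEG, DEJ, DFG, EFJ

giving chain groups C_0 ≅ Z^7, C_1 ≅ Z^18, C_2 ≅ Z^12.

The boundary map ∂_1: C_1 → C_0 maps an edge to its endpoints' difference, ∂[p,q] = q − p. For instance
  ∂BE = E − B.
The resulting 7×18 matrix has rank 6, and its Smith normal form has invariant factors (1,1,1,1,1,1).

The boundary map ∂_2: C_2 → C_1 sends each 2-simplex [p,q,r] to [q,r] − [p,r] + [p,q]. For instance
  ∂DFG = FG − DG + DF,
  ∂ADJ = DJ − AJ + AD.
The resulting 18×12 matrix has rank 12, and its Smith normal form has invariant factors (1,1,1,1,1,1,1,1,1,1,1,2).

Now H_k = ker ∂_k / im ∂_{k+1}, so:

  H_0: rank C_0 − rank ∂_1 = 7 − 6 = 1, and the invariant factors of ∂_1 are all 1, so H_0 ≅ Z.
  H_1: rank ker ∂_1 − rank ∂_2 = (18 − 6) − 12 = 0, and ∂_2 has invariant factor 2 > 1, so H_1 ≅ Z/2.
  H_2: rank ker ∂_2 − rank ∂_3 = (12 − 12) − 0 = 0, and there is no ∂_3, so H_2 ≅ 0.

(K is a triangulation of the real projective plane RP^2.)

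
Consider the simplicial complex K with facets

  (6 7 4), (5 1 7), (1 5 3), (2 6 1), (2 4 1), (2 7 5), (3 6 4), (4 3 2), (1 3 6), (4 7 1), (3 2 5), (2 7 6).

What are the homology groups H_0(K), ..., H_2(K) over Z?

We work with the vertex ordering 1 < 2 < 3 < 4 < 5 < 6 < 7. The simplices of K, each written with vertices in increasing order, are:

  0-simplices (7): [1], [2], [3], [4], [5], [6], [7]
  1-simplices (18): [1,2], [1,3], [1,4], [1,5], [1,6], [1,7], [2,3], [2,4], [2,5], [2,6], [2,7], [3,4], [3,5], [3,6], [4,6], [4,7], [5,7], [6,7]
  2-simplices (12): [1,2,4], [1,2,6], [1,3,5], [1,3,6], [1,4,7], [1,5,7], [2,3,4], [2,3,5], [2,5,7], [2,6,7], [3,4,6], [4,6,7]

Hence C_0 ≅ Z^7, C_1 ≅ Z^18, C_2 ≅ Z^12.

∂_1: C_1 → C_0 is given by ∂[p,q] = [q] − [p].
The 7×18 boundary matrix has rank 6 and Smith normal form diag(1,1,1,1,1,1).

The boundary map ∂_2: C_2 → C_1 sends each 2-simplex [p,q,r] to [q,r] − [p,r] + [p,q]. For instance
  ∂[2,6,7] = [6,7] − [2,7] + [2,6],
  ∂[2,5,7] = [5,7] − [2,7] + [2,5].
The 18×12 boundary matrix has rank 12 and Smith normal form diag(1,1,1,1,1,1,1,1,1,1,1,2).

From H_k ≅ ker(∂_k) / im(∂_{k+1}) we obtain:

  H_0: rank C_0 − rank ∂_1 = 7 − 6 = 1, and the invariant factors of ∂_1 are all 1, so H_0 = Z.
  H_1: rank ker ∂_1 − rank ∂_2 = (18 − 6) − 12 = 0, and ∂_2 has invariant factor 2 > 1, so H_1 = Z/2.
  H_2: rank ker ∂_2 − rank ∂_3 = (12 − 12) − 0 = 0, and there is no ∂_3, so H_2 = 0.

H_0 = Z,  H_1 = Z/2,  H_2 = 0.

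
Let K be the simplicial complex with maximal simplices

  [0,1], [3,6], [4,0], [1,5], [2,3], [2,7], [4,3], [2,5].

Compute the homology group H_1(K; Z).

Fix the vertex order 0 < 1 < 2 < 3 < 4 < 5 < 6 < 7 and write every simplex with vertices in increasing order. Then dim K = 1 and the simplices of K are:

  0-simplices (8): [0], [1], [2], [3], [4], [5], [6], [7]
  1-simplices (8): [0,1], [0,4], [1,5], [2,3], [2,5], [2,7], [3,4], [3,6]

so the chain groups are C_0 ≅ Z^8, C_1 ≅ Z^8.

The boundary map ∂_1: C_1 → C_0 sends each edge [p,q] (with p < q) to q − p.
The 8×8 boundary matrix has rank 7 and Smith normal form diag(1,1,1,1,1,1,1).

Now H_k = ker ∂_k / im ∂_{k+1}, so:

  H_1: rank ker ∂_1 − rank ∂_2 = (8 − 7) − 0 = 1, and there is no ∂_2, so H_1 ≅ Z.

H_1 = Z.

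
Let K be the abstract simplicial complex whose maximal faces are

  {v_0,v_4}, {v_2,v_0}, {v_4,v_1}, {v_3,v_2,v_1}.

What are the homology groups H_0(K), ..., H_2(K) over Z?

Fix the vertex order v_0 < v_1 < v_2 < v_3 < v_4 and write every simplex with vertices in increasing order. Then dim K = 2 and the simplices of K are:

  0-simplices (5): [v_0], [v_1], [v_2], [v_3], [v_4]
  1-simplices (6): [v_0,v_2], [v_0,v_4], [v_1,v_2], [v_1,v_3], [v_1,v_4], [v_2,v_3]
  2-simplices (1): [v_1,v_2,v_3]

so the chain groups are C_0 ≅ Z^5, C_1 ≅ Z^6, C_2 ≅ Z^1.

Boundary ∂_1: C_1 → C_0 maps an edge to its endpoints' difference, ∂[p,q] = q − p.
As a 5×6 matrix over Z this has rank 4, with invariant factors (1,1,1,1).

The boundary map ∂_2: C_2 → C_1 sends each 2-simplex [p,q,r] to [q,r] − [p,r] + [p,q]. For instance
  ∂[v_1,v_2,v_3] = [v_2,v_3] − [v_1,v_3] + [v_1,v_2].
The resulting 6×1 matrix has rank 1, and its Smith normal form has invariant factors (1).

From H_k ≅ ker(∂_k) / im(∂_{k+1}) we obtain:

  H_0: rank C_0 − rank ∂_1 = 5 − 4 = 1, and the invariant factors of ∂_1 are all 1, so H_0 ≅ Z.
  H_1: rank ker ∂_1 − rank ∂_2 = (6 − 4) − 1 = 1, and the invariant factors of ∂_2 are all 1, so H_1 ≅ Z.
  H_2: rank ker ∂_2 − rank ∂_3 = (1 − 1) − 0 = 0, and there is no ∂_3, so H_2 ≅ 0.

H_0 ≅ Z,  H_1 ≅ Z,  H_2 = 0.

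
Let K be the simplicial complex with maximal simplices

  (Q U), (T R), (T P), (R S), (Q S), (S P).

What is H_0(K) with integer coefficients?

H_0 ≅ Z.

Order the vertices as P < Q < R < S < T < U. Listing each simplex with vertices in this order, K has dimension 1 with simplices:

  0-simplices (6): P, Q, R, S, T, U
  1-simplices (6): PS, PT, QS, QU, RS, RT

giving chain groups C_0 ≅ Z^6, C_1 ≅ Z^6.

∂_1: C_1 → C_0 is given by ∂[p,q] = [q] − [p]. For instance
  ∂QU = U − Q.
This gives a 6×6 integer matrix of rank 5; reducing to Smith normal form yields diagonal entries (1,1,1,1,1).

Computing H_k = (kernel of ∂_k) / (image of ∂_{k+1}):

  H_0: rank C_0 − rank ∂_1 = 6 − 5 = 1, and the invariant factors of ∂_1 are all 1, so H_0 = Z.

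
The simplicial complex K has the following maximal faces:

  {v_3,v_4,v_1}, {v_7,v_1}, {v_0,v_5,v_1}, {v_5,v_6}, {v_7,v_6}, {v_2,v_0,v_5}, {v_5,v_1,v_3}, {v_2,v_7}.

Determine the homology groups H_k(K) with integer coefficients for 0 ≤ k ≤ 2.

Take the total order v_0 < v_1 < v_2 < v_3 < v_4 < v_5 < v_6 < v_7 on the vertex set. Then K (dimension 2) consists of the simplices:

  0-simplices (8): [v_0], [v_1], [v_2], [v_3], [v_4], [v_5], [v_6], [v_7]
  1-simplices (13): [v_0,v_1], [v_0,v_2], [v_0,v_5], [v_1,v_3], [v_1,v_4], [v_1,v_5], [v_1,v_7], [v_2,v_5], [v_2,v_7], [v_3,v_4], [v_3,v_5], [v_5,v_6], [v_6,v_7]
  2-simplices (4): [v_0,v_1,v_5], [v_0,v_2,v_5], [v_1,v_3,v_4], [v_1,v_3,v_5]

Hence C_0 ≅ Z^8, C_1 ≅ Z^13, C_2 ≅ Z^4.

The boundary map ∂_1: C_1 → C_0 sends each edge [p,q] (with p < q) to q − p. For instance
  ∂[v_1,v_7] = [v_7] − [v_1].
The resulting 8×13 matrix has rank 7, and its Smith normal form has invariant factors (1,1,1,1,1,1,1).

The boundary map ∂_2: C_2 → C_1 maps a triangle to the signed sum of its edges. For instance
  ∂[v_1,v_3,v_4] = [v_3,v_4] − [v_1,v_4] + [v_1,v_3],
  ∂[v_0,v_2,v_5] = [v_2,v_5] − [v_0,v_5] + [v_0,v_2].
As a 13×4 matrix over Z this has rank 4, with invariant factors (1,1,1,1).

Now H_k = ker ∂_k / im ∂_{k+1}, so:

  H_0: rank C_0 − rank ∂_1 = 8 − 7 = 1, and the invariant factors of ∂_1 are all 1, so H_0 = Z.
  H_1: rank ker ∂_1 − rank ∂_2 = (13 − 7) − 4 = 2, and the invariant factors of ∂_2 are all 1, so H_1 = Z^2.
  H_2: rank ker ∂_2 − rank ∂_3 = (4 − 4) − 0 = 0, and there is no ∂_3, so H_2 = 0.

H_0 ≅ Z,  H_1 ≅ Z^2,  H_2 = 0.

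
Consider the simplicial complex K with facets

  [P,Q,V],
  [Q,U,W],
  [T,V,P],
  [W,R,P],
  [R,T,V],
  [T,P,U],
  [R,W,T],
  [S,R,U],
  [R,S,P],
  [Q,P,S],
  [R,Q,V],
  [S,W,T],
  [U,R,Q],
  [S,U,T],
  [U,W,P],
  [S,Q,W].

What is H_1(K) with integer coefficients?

We work with the vertex ordering P < Q < R < S < T < U < V < W. The simplices of K, each written with vertices in increasing order, are:

  0-simplices (8): P, Q, R, S, T, U, V, W
  1-simplices (24): PQ, PR, PS, PT, PU, PV, PW, QR, QS, QU, QV, QW, RS, RT, RU, RV, RW, ST, SU, SW, TU, TV, TW, UW
  2-simplices (16): PQS, PQV, PRS, PRW, PTU, PTV, PUW, QRU, QRV, QSW, QUW, RSU, RTV, RTW, STU, STW

giving chain groups C_0 ≅ Z^8, C_1 ≅ Z^24, C_2 ≅ Z^16.

Boundary ∂_1: C_1 → C_0 maps an edge to its endpoints' difference, ∂[p,q] = q − p.
The 8×24 boundary matrix has rank 7 and Smith normal form diag(1,1,1,1,1,1,1).

∂_2: C_2 → C_1 acts by ∂[p,q,r] = [q,r] − [p,r] + [p,q]. For instance
  ∂QRU = RU − QU + QR,
  ∂QRV = RV − QV + QR.
The resulting 24×16 matrix has rank 15, and its Smith normal form has invariant factors (1,1,1,1,1,1,1,1,1,1,1,1,1,1,1).

From H_k ≅ ker(∂_k) / im(∂_{k+1}) we obtain:

  H_1: rank ker ∂_1 − rank ∂_2 = (24 − 7) − 15 = 2, and the invariant factors of ∂_2 are all 1, so H_1 = Z^2.

H_1 = Z^2.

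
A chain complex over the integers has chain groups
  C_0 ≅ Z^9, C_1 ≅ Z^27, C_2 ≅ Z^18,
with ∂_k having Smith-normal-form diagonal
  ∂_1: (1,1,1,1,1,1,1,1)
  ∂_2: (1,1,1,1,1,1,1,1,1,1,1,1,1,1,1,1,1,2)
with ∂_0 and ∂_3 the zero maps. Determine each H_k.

H_0 ≅ Z,  H_1 ≅ Z × Z/2,  H_2 = 0.

H_0: b_0 = 9 − 0 − 8 = 1; torsion from ∂_1 factors > 1: none. So H_0 ≅ Z.
H_1: b_1 = 27 − 8 − 18 = 1; torsion from ∂_2 factors > 1: [2]. So H_1 ≅ Z × Z/2.
H_2: b_2 = 18 − 18 − 0 = 0; torsion from ∂_3 factors > 1: none. So H_2 ≅ 0.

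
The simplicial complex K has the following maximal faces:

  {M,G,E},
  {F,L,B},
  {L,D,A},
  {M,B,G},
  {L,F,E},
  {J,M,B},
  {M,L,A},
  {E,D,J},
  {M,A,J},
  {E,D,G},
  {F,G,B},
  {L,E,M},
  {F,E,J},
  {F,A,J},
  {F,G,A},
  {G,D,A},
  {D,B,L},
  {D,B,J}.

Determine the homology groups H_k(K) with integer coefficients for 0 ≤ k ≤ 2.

Take the total order A < B < D < E < F < G < J < L < M on the vertex set. Then K (dimension 2) consists of the simplices:

  0-simplices (9): A, B, D, E, F, G, J, L, M
  1-simplices (27): AD, AF, AG, AJ, AL, AM, BD, BF, BG, BJ, BL, BM, DE, DG, DJ, DL, EF, EG, EJ, EL, EM, FG, FJ, FL, GM, JM, LM
  2-simplices (18): ADG, ADL, AFG, AFJ, AJM, ALM, BDJ, BDL, BFG, BFL, BGM, BJM, DEG, DEJ, EFJ, EFL, EGM, ELM

Hence C_0 ≅ Z^9, C_1 ≅ Z^27, C_2 ≅ Z^18.

The boundary map ∂_1: C_1 → C_0 maps an edge to its endpoints' difference, ∂[p,q] = q − p.
As a 9×27 matrix over Z this has rank 8, with invariant factors (1,1,1,1,1,1,1,1).

The boundary map ∂_2: C_2 → C_1 sends each 2-simplex [p,q,r] to [q,r] − [p,r] + [p,q]. For instance
  ∂BFL = FL − BL + BF,
  ∂AJM = JM − AM + AJ.
The resulting 27×18 matrix has rank 17, and its Smith normal form has invariant factors (1,1,1,1,1,1,1,1,1,1,1,1,1,1,1,1,1).

From H_k ≅ ker(∂_k) / im(∂_{k+1}) we obtain:

  H_0: rank C_0 − rank ∂_1 = 9 − 8 = 1, and the invariant factors of ∂_1 are all 1, so H_0 ≅ Z.
  H_1: rank ker ∂_1 − rank ∂_2 = (27 − 8) − 17 = 2, and the invariant factors of ∂_2 are all 1, so H_1 ≅ Z^2.
  H_2: rank ker ∂_2 − rank ∂_3 = (18 − 17) − 0 = 1, and there is no ∂_3, so H_2 ≅ Z.

As a check, the Euler characteristic is 9 − 27 + 18 = 0, which agrees with 1 − 2 + 1 = 0.
(K is a triangulation of the torus T^2.)

H_0 ≅ Z,  H_1 ≅ Z^2,  H_2 ≅ Z.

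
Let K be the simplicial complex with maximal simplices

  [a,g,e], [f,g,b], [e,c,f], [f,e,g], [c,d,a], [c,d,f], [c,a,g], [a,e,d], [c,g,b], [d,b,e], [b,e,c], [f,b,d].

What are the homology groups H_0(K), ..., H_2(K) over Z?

H_0 = Z,  H_1 = Z/2,  H_2 = 0.

Fix the vertex order a < b < c < d < e < f < g and write every simplex with vertices in increasing order. Then dim K = 2 and the simplices of K are:

  0-simplices (7): a, b, c, d, e, f, g
  1-simplices (18): ac, ad, ae, ag, bc, bd, be, bf, bg, cd, ce, cf, cg, de, df, ef, eg, fg
  2-simplices (12): acd, acg, ade, aeg, bce, bcg, bde, bdf, bfg, cdf, cef, efg

giving chain groups C_0 ≅ Z^7, C_1 ≅ Z^18, C_2 ≅ Z^12.

The boundary map ∂_1: C_1 → C_0 maps an edge to its endpoints' difference, ∂[p,q] = q − p. For instance
  ∂bg = g − b.
This gives a 7×18 integer matrix of rank 6; reducing to Smith normal form yields diagonal entries (1,1,1,1,1,1).

Boundary ∂_2: C_2 → C_1 maps a triangle to the signed sum of its edges. For instance
  ∂bdf = df − bf + bd,
  ∂bfg = fg − bg + bf.
The resulting 18×12 matrix has rank 12, and its Smith normal form has invariant factors (1,1,1,1,1,1,1,1,1,1,1,2).

Computing H_k = (kernel of ∂_k) / (image of ∂_{k+1}):

  H_0: rank C_0 − rank ∂_1 = 7 − 6 = 1, and the invariant factors of ∂_1 are all 1, so H_0 = Z.
  H_1: rank ker ∂_1 − rank ∂_2 = (18 − 6) − 12 = 0, and ∂_2 has invariant factor 2 > 1, so H_1 = Z/2.
  H_2: rank ker ∂_2 − rank ∂_3 = (12 − 12) − 0 = 0, and there is no ∂_3, so H_2 = 0.

As a check, the Euler characteristic is 7 − 18 + 12 = 1, which agrees with 1 − 0 + 0 = 1.
(K is a triangulation of the real projective plane RP^2.)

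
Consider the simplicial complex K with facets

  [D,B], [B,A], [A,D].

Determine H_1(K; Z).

We work with the vertex ordering A < B < D. The simplices of K, each written with vertices in increasing order, are:

  0-simplices (3): A, B, D
  1-simplices (3): AB, AD, BD

so the chain groups are C_0 ≅ Z^3, C_1 ≅ Z^3.

The boundary map ∂_1: C_1 → C_0 sends each edge [p,q] (with p < q) to q − p. For instance
  ∂AB = B − A.
This gives a 3×3 integer matrix of rank 2; reducing to Smith normal form yields diagonal entries (1,1).

Reading off H_k = ker ∂_k / im ∂_{k+1}:

  H_1: rank ker ∂_1 − rank ∂_2 = (3 − 2) − 0 = 1, and there is no ∂_2, so H_1 = Z.

(K is a triangulation of the circle S^1.)

H_1 ≅ Z.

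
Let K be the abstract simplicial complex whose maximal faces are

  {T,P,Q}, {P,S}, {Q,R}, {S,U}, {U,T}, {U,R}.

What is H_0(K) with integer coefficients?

K has 6 vertices, 8 edges, 1 triangle.
rank ∂_0 = 0, rank ∂_1 = 5 ⇒ b_0 = 6 − 0 − 5 = 1; all invariant factors of ∂_1 are 1 so no torsion. So H_0 = Z.

H_0 ≅ Z.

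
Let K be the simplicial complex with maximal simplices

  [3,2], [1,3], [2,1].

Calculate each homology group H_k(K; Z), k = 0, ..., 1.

H_0 = Z,  H_1 = Z.

We work with the vertex ordering 1 < 2 < 3. The simplices of K, each written with vertices in increasing order, are:

  0-simplices (3): [1], [2], [3]
  1-simplices (3): [1,2], [1,3], [2,3]

so the chain groups are C_0 ≅ Z^3, C_1 ≅ Z^3.

Boundary ∂_1: C_1 → C_0 is given by ∂[p,q] = [q] − [p]. For instance
  ∂[2,3] = [3] − [2].
This gives a 3×3 integer matrix of rank 2; reducing to Smith normal form yields diagonal entries (1,1).

From H_k ≅ ker(∂_k) / im(∂_{k+1}) we obtain:

  H_0: rank C_0 − rank ∂_1 = 3 − 2 = 1, and the invariant factors of ∂_1 are all 1, so H_0 ≅ Z.
  H_1: rank ker ∂_1 − rank ∂_2 = (3 − 2) − 0 = 1, and there is no ∂_2, so H_1 ≅ Z.

(K is a triangulation of the circle S^1.)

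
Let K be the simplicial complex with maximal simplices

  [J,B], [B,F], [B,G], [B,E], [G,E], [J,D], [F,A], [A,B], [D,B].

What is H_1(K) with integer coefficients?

H_1 ≅ Z^3.

Take the total order A < B < D < E < F < G < J on the vertex set. Then K (dimension 1) consists of the simplices:

  0-simplices (7): A, B, D, E, F, G, J
  1-simplices (9): AB, AF, BD, BE, BF, BG, BJ, DJ, EG

so the chain groups are C_0 ≅ Z^7, C_1 ≅ Z^9.

The boundary map ∂_1: C_1 → C_0 is given by ∂[p,q] = [q] − [p]. For instance
  ∂BF = F − B.
The 7×9 boundary matrix has rank 6 and Smith normal form diag(1,1,1,1,1,1).

From H_k ≅ ker(∂_k) / im(∂_{k+1}) we obtain:

  H_1: rank ker ∂_1 − rank ∂_2 = (9 − 6) − 0 = 3, and there is no ∂_2, so H_1 = Z^3.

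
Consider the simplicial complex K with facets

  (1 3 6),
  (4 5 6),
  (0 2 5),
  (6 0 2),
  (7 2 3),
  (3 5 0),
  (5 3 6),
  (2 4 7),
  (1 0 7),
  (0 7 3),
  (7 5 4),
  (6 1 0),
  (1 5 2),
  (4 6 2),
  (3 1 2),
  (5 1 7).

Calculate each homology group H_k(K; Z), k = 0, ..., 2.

Order the vertices as 0 < 1 < 2 < 3 < 4 < 5 < 6 < 7. Listing each simplex with vertices in this order, K has dimension 2 with simplices:

  0-simplices (8): [0], [1], [2], [3], [4], [5], [6], [7]
  1-simplices (24): (24 of them)
  2-simplices (16): [0,1,6], [0,1,7], [0,2,5], [0,2,6], [0,3,5], [0,3,7], [1,2,3], [1,2,5], [1,3,6], [1,5,7], [2,3,7], [2,4,6], [2,4,7], [3,5,6], [4,5,6], [4,5,7]

giving chain groups C_0 ≅ Z^8, C_1 ≅ Z^24, C_2 ≅ Z^16.

The boundary map ∂_1: C_1 → C_0 is given by ∂[p,q] = [q] − [p]. For instance
  ∂[2,7] = [7] − [2].
The resulting 8×24 matrix has rank 7, and its Smith normal form has invariant factors (1,1,1,1,1,1,1).

Boundary ∂_2: C_2 → C_1 maps a triangle to the signed sum of its edges. For instance
  ∂[4,5,6] = [5,6] − [4,6] + [4,5],
  ∂[2,3,7] = [3,7] − [2,7] + [2,3].
The 24×16 boundary matrix has rank 15 and Smith normal form diag(1,1,1,1,1,1,1,1,1,1,1,1,1,1,1).

Computing H_k = (kernel of ∂_k) / (image of ∂_{k+1}):

  H_0: rank C_0 − rank ∂_1 = 8 − 7 = 1, and the invariant factors of ∂_1 are all 1, so H_0 = Z.
  H_1: rank ker ∂_1 − rank ∂_2 = (24 − 7) − 15 = 2, and the invariant factors of ∂_2 are all 1, so H_1 = Z^2.
  H_2: rank ker ∂_2 − rank ∂_3 = (16 − 15) − 0 = 1, and there is no ∂_3, so H_2 = Z.

H_0 = Z,  H_1 = Z^2,  H_2 = Z.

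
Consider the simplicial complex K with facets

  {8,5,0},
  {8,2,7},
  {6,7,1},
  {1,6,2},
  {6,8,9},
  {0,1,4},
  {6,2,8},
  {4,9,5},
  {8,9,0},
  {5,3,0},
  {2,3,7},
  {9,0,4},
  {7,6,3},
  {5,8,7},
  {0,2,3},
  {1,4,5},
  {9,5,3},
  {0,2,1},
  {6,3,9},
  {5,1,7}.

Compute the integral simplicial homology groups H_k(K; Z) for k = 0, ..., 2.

Order the vertices as 0 < 1 < 2 < 3 < 4 < 5 < 6 < 7 < 8 < 9. Listing each simplex with vertices in this order, K has dimension 2 with simplices:

  0-simplices (10): [0], [1], [2], [3], [4], [5], [6], [7], [8], [9]
  1-simplices (30): (30 of them)
  2-simplices (20): (20 of them)

Hence C_0 ≅ Z^10, C_1 ≅ Z^30, C_2 ≅ Z^20.

Boundary ∂_1: C_1 → C_0 is given by ∂[p,q] = [q] − [p]. For instance
  ∂[2,8] = [8] − [2].
As a 10×30 matrix over Z this has rank 9, with invariant factors (1,1,1,1,1,1,1,1,1).

∂_2: C_2 → C_1 acts by ∂[p,q,r] = [q,r] − [p,r] + [p,q]. For instance
  ∂[0,1,2] = [1,2] − [0,2] + [0,1],
  ∂[3,5,9] = [5,9] − [3,9] + [3,5].
This gives a 30×20 integer matrix of rank 20; reducing to Smith normal form yields diagonal entries (1,1,1,1,1,1,1,1,1,1,1,1,1,1,1,1,1,1,1,2).

Computing H_k = (kernel of ∂_k) / (image of ∂_{k+1}):

  H_0: rank C_0 − rank ∂_1 = 10 − 9 = 1, and the invariant factors of ∂_1 are all 1, so H_0 ≅ Z.
  H_1: rank ker ∂_1 − rank ∂_2 = (30 − 9) − 20 = 1, and ∂_2 has invariant factor 2 > 1, so H_1 ≅ Z ⊕ Z_2.
  H_2: rank ker ∂_2 − rank ∂_3 = (20 − 20) − 0 = 0, and there is no ∂_3, so H_2 ≅ 0.

H_0 = Z,  H_1 = Z ⊕ Z_2,  H_2 = 0.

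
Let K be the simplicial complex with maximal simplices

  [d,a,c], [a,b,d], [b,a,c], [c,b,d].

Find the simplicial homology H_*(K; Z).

H_0 = Z,  H_1 = 0,  H_2 = Z.

K has 4 vertices, 6 edges, 4 triangles.
rank ∂_0 = 0, rank ∂_1 = 3 ⇒ b_0 = 4 − 0 − 3 = 1; all invariant factors of ∂_1 are 1 so no torsion. So H_0 = Z.
rank ∂_1 = 3, rank ∂_2 = 3 ⇒ b_1 = 6 − 3 − 3 = 0; all invariant factors of ∂_2 are 1 so no torsion. So H_1 = 0.
rank ∂_2 = 3, rank ∂_3 = 0 ⇒ b_2 = 4 − 3 − 0 = 1. So H_2 = Z.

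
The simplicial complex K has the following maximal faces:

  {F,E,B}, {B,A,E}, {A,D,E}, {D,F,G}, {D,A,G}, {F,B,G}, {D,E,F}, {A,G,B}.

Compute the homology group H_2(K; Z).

K has 6 vertices, 12 edges, 8 triangles.
rank ∂_2 = 7, rank ∂_3 = 0 ⇒ b_2 = 8 − 7 − 0 = 1. So H_2 = Z.

H_2 = Z.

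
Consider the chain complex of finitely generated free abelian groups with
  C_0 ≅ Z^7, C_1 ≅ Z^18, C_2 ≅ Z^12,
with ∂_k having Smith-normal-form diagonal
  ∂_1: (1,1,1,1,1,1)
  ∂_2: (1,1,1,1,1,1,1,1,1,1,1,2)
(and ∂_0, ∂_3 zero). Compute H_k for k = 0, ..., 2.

H_0: b_0 = 7 − 0 − 6 = 1; torsion from ∂_1 factors > 1: none. So H_0 ≅ Z.
H_1: b_1 = 18 − 6 − 12 = 0; torsion from ∂_2 factors > 1: [2]. So H_1 ≅ Z/2.
H_2: b_2 = 12 − 12 − 0 = 0; torsion from ∂_3 factors > 1: none. So H_2 ≅ 0.

H_0 ≅ Z,  H_1 ≅ Z/2,  H_2 = 0.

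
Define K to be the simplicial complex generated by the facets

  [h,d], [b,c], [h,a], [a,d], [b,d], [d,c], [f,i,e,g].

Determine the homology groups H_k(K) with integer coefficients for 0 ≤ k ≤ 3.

H_0 = Z^2,  H_1 = Z^2,  H_2 = 0,  H_3 = 0.

Take the total order a < b < c < d < e < f < g < h < i on the vertex set. Then K (dimension 3) consists of the simplices:

  0-simplices (9): a, b, c, d, e, f, g, h, i
  1-simplices (12): ad, ah, bc, bd, cd, dh, ef, eg, ei, fg, fi, gi
  2-simplices (4): efg, efi, egi, fgi
  3-simplices (1): efgi

Hence C_0 ≅ Z^9, C_1 ≅ Z^12, C_2 ≅ Z^4, C_3 ≅ Z^1.

Boundary ∂_1: C_1 → C_0 sends each edge [p,q] (with p < q) to q − p. For instance
  ∂ah = h − a.
This gives a 9×12 integer matrix of rank 7; reducing to Smith normal form yields diagonal entries (1,1,1,1,1,1,1).

∂_2: C_2 → C_1 acts by ∂[p,q,r] = [q,r] − [p,r] + [p,q]. For instance
  ∂efi = fi − ei + ef,
  ∂egi = gi − ei + eg.
As a 12×4 matrix over Z this has rank 3, with invariant factors (1,1,1).

The boundary map ∂_3: C_3 → C_2 sends each 3-simplex σ to the alternating sum Σ_i (−1)^i (σ with its i-th vertex removed). For instance
  ∂efgi = fgi − egi + efi − efg.
This gives a 4×1 integer matrix of rank 1; reducing to Smith normal form yields diagonal entries (1).

Computing H_k = (kernel of ∂_k) / (image of ∂_{k+1}):

  H_0: rank C_0 − rank ∂_1 = 9 − 7 = 2, and the invariant factors of ∂_1 are all 1, so H_0 = Z^2.
  H_1: rank ker ∂_1 − rank ∂_2 = (12 − 7) − 3 = 2, and the invariant factors of ∂_2 are all 1, so H_1 = Z^2.
  H_2: rank ker ∂_2 − rank ∂_3 = (4 − 3) − 1 = 0, and the invariant factors of ∂_3 are all 1, so H_2 = 0.
  H_3: rank ker ∂_3 − rank ∂_4 = (1 − 1) − 0 = 0, and there is no ∂_4, so H_3 = 0.

As a check, the Euler characteristic is 9 − 12 + 4 − 1 = 0, which agrees with 2 − 2 + 0 − 0 = 0.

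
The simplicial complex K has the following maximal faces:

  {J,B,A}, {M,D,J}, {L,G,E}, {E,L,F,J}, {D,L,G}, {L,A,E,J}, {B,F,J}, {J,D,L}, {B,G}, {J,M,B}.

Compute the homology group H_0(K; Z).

Take the total order A < B < D < E < F < G < J < L < M on the vertex set. Then K (dimension 3) consists of the simplices:

  0-simplices (9): A, B, D, E, F, G, J, L, M
  1-simplices (21): AB, AE, AJ, AL, BF, BG, BJ, BM, DG, DJ, DL, DM, EF, EG, EJ, EL, FJ, FL, GL, JL, JM
  2-simplices (14): ABJ, AEJ, AEL, AJL, BFJ, BJM, DGL, DJL, DJM, EFJ, EFL, EGL, EJL, FJL
  3-simplices (2): AEJL, EFJL

so the chain groups are C_0 ≅ Z^9, C_1 ≅ Z^21, C_2 ≅ Z^14, C_3 ≅ Z^2.

∂_1: C_1 → C_0 maps an edge to its endpoints' difference, ∂[p,q] = q − p.
As a 9×21 matrix over Z this has rank 8, with invariant factors (1,1,1,1,1,1,1,1).

∂_2: C_2 → C_1 sends each 2-simplex [p,q,r] to [q,r] − [p,r] + [p,q]. For instance
  ∂AEJ = EJ − AJ + AE,
  ∂DJM = JM − DM + DJ.
As a 21×14 matrix over Z this has rank 12, with invariant factors (1,1,1,1,1,1,1,1,1,1,1,1).

∂_3: C_3 → C_2 sends each 3-simplex σ to the alternating sum Σ_i (−1)^i (σ with its i-th vertex removed). For instance
  ∂AEJL = EJL − AJL + AEL − AEJ,
  ∂EFJL = FJL − EJL + EFL − EFJ.
The 14×2 boundary matrix has rank 2 and Smith normal form diag(1,1).

Reading off H_k = ker ∂_k / im ∂_{k+1}:

  H_0: rank C_0 − rank ∂_1 = 9 − 8 = 1, and the invariant factors of ∂_1 are all 1, so H_0 ≅ Z.

H_0 = Z.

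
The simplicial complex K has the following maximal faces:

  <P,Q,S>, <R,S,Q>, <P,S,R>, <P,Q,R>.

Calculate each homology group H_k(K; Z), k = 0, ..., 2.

We work with the vertex ordering P < Q < R < S. The simplices of K, each written with vertices in increasing order, are:

  0-simplices (4): P, Q, R, S
  1-simplices (6): PQ, PR, PS, QR, QS, RS
  2-simplices (4): PQR, PQS, PRS, QRS

so the chain groups are C_0 ≅ Z^4, C_1 ≅ Z^6, C_2 ≅ Z^4.

The boundary map ∂_1: C_1 → C_0 maps an edge to its endpoints' difference, ∂[p,q] = q − p.
The 4×6 boundary matrix has rank 3 and Smith normal form diag(1,1,1).

∂_2: C_2 → C_1 sends each 2-simplex [p,q,r] to [q,r] − [p,r] + [p,q]. For instance
  ∂QRS = RS − QS + QR,
  ∂PRS = RS − PS + PR.
The 6×4 boundary matrix has rank 3 and Smith normal form diag(1,1,1).

Computing H_k = (kernel of ∂_k) / (image of ∂_{k+1}):

  H_0: rank C_0 − rank ∂_1 = 4 − 3 = 1, and the invariant factors of ∂_1 are all 1, so H_0 ≅ Z.
  H_1: rank ker ∂_1 − rank ∂_2 = (6 − 3) − 3 = 0, and the invariant factors of ∂_2 are all 1, so H_1 ≅ 0.
  H_2: rank ker ∂_2 − rank ∂_3 = (4 − 3) − 0 = 1, and there is no ∂_3, so H_2 ≅ Z.

As a check, the Euler characteristic is 4 − 6 + 4 = 2, which agrees with 1 − 0 + 1 = 2.

H_0 ≅ Z,  H_1 = 0,  H_2 ≅ Z.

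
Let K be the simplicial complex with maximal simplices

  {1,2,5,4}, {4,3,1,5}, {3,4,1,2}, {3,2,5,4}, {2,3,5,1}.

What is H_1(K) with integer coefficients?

H_1 ≅ 0.

Fix the vertex order 1 < 2 < 3 < 4 < 5 and write every simplex with vertices in increasing order. Then dim K = 3 and the simplices of K are:

  0-simplices (5): [1], [2], [3], [4], [5]
  1-simplices (10): [1,2], [1,3], [1,4], [1,5], [2,3], [2,4], [2,5], [3,4], [3,5], [4,5]
  2-simplices (10): [1,2,3], [1,2,4], [1,2,5], [1,3,4], [1,3,5], [1,4,5], [2,3,4], [2,3,5], [2,4,5], [3,4,5]
  3-simplices (5): [1,2,3,4], [1,2,3,5], [1,2,4,5], [1,3,4,5], [2,3,4,5]

so the chain groups are C_0 ≅ Z^5, C_1 ≅ Z^10, C_2 ≅ Z^10, C_3 ≅ Z^5.

Boundary ∂_1: C_1 → C_0 is given by ∂[p,q] = [q] − [p].
The resulting 5×10 matrix has rank 4, and its Smith normal form has invariant factors (1,1,1,1).

Boundary ∂_2: C_2 → C_1 maps a triangle to the signed sum of its edges. For instance
  ∂[2,4,5] = [4,5] − [2,5] + [2,4],
  ∂[1,3,5] = [3,5] − [1,5] + [1,3].
The resulting 10×10 matrix has rank 6, and its Smith normal form has invariant factors (1,1,1,1,1,1).

The boundary map ∂_3: C_3 → C_2 sends each 3-simplex σ to the alternating sum Σ_i (−1)^i (σ with its i-th vertex removed). For instance
  ∂[1,2,4,5] = [2,4,5] − [1,4,5] + [1,2,5] − [1,2,4],
  ∂[1,2,3,4] = [2,3,4] − [1,3,4] + [1,2,4] − [1,2,3].
The 10×5 boundary matrix has rank 4 and Smith normal form diag(1,1,1,1).

Reading off H_k = ker ∂_k / im ∂_{k+1}:

  H_1: rank ker ∂_1 − rank ∂_2 = (10 − 4) − 6 = 0, and the invariant factors of ∂_2 are all 1, so H_1 ≅ 0.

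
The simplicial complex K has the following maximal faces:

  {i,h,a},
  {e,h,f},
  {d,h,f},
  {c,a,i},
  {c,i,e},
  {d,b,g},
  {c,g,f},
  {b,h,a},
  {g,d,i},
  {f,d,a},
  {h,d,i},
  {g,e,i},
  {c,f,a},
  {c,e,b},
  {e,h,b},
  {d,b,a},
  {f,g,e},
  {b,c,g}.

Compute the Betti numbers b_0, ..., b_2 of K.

b_0 = 1, b_1 = 1, b_2 = 0.

Take the total order a < b < c < d < e < f < g < h < i on the vertex set. Then K (dimension 2) consists of the simplices:

  0-simplices (9): a, b, c, d, e, f, g, h, i
  1-simplices (27): ab, ac, ad, af, ah, ai, bc, bd, be, bg, bh, ce, cf, cg, ci, df, dg, dh, di, ef, eg, eh, ei, fg, fh, gi, hi
  2-simplices (18): abd, abh, acf, aci, adf, ahi, bce, bcg, bdg, beh, cei, cfg, dfh, dgi, dhi, efg, efh, egi

giving chain groups C_0 ≅ Z^9, C_1 ≅ Z^27, C_2 ≅ Z^18.

The boundary map ∂_1: C_1 → C_0 maps an edge to its endpoints' difference, ∂[p,q] = q − p. For instance
  ∂ac = c − a.
As a 9×27 matrix over Z this has rank 8, with invariant factors (1,1,1,1,1,1,1,1).

Boundary ∂_2: C_2 → C_1 sends each 2-simplex [p,q,r] to [q,r] − [p,r] + [p,q]. For instance
  ∂abh = bh − ah + ab,
  ∂dhi = hi − di + dh.
The 27×18 boundary matrix has rank 18 and Smith normal form diag(1,1,1,1,1,1,1,1,1,1,1,1,1,1,1,1,1,2).

Computing H_k = (kernel of ∂_k) / (image of ∂_{k+1}):

  H_0: rank C_0 − rank ∂_1 = 9 − 8 = 1, and the invariant factors of ∂_1 are all 1, so H_0 ≅ Z.
  H_1: rank ker ∂_1 − rank ∂_2 = (27 − 8) − 18 = 1, and ∂_2 has invariant factor 2 > 1, so H_1 ≅ Z ⊕ Z/2.
  H_2: rank ker ∂_2 − rank ∂_3 = (18 − 18) − 0 = 0, and there is no ∂_3, so H_2 ≅ 0.

Hence the Betti numbers are b_0 = 1, b_1 = 1, b_2 = 0.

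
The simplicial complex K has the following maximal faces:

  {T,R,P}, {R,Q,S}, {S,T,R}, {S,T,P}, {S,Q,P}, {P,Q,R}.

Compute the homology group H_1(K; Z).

H_1 ≅ 0.

Fix the vertex order P < Q < R < S < T and write every simplex with vertices in increasing order. Then dim K = 2 and the simplices of K are:

  0-simplices (5): P, Q, R, S, T
  1-simplices (9): PQ, PR, PS, PT, QR, QS, RS, RT, ST
  2-simplices (6): PQR, PQS, PRT, PST, QRS, RST

so the chain groups are C_0 ≅ Z^5, C_1 ≅ Z^9, C_2 ≅ Z^6.

Boundary ∂_1: C_1 → C_0 is given by ∂[p,q] = [q] − [p]. For instance
  ∂PT = T − P.
The resulting 5×9 matrix has rank 4, and its Smith normal form has invariant factors (1,1,1,1).

The boundary map ∂_2: C_2 → C_1 maps a triangle to the signed sum of its edges. For instance
  ∂PQS = QS − PS + PQ,
  ∂QRS = RS − QS + QR.
This gives a 9×6 integer matrix of rank 5; reducing to Smith normal form yields diagonal entries (1,1,1,1,1).

From H_k ≅ ker(∂_k) / im(∂_{k+1}) we obtain:

  H_1: rank ker ∂_1 − rank ∂_2 = (9 − 4) − 5 = 0, and the invariant factors of ∂_2 are all 1, so H_1 ≅ 0.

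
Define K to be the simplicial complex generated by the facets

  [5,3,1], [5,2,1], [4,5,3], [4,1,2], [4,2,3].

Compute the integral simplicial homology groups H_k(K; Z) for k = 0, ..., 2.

Order the vertices as 1 < 2 < 3 < 4 < 5. Listing each simplex with vertices in this order, K has dimension 2 with simplices:

  0-simplices (5): [1], [2], [3], [4], [5]
  1-simplices (10): [1,2], [1,3], [1,4], [1,5], [2,3], [2,4], [2,5], [3,4], [3,5], [4,5]
  2-simplices (5): [1,2,4], [1,2,5], [1,3,5], [2,3,4], [3,4,5]

Hence C_0 ≅ Z^5, C_1 ≅ Z^10, C_2 ≅ Z^5.

∂_1: C_1 → C_0 maps an edge to its endpoints' difference, ∂[p,q] = q − p. For instance
  ∂[4,5] = [5] − [4].
The 5×10 boundary matrix has rank 4 and Smith normal form diag(1,1,1,1).

The boundary map ∂_2: C_2 → C_1 acts by ∂[p,q,r] = [q,r] − [p,r] + [p,q]. For instance
  ∂[1,2,5] = [2,5] − [1,5] + [1,2],
  ∂[1,2,4] = [2,4] − [1,4] + [1,2].
The resulting 10×5 matrix has rank 5, and its Smith normal form has invariant factors (1,1,1,1,1).

Reading off H_k = ker ∂_k / im ∂_{k+1}:

  H_0: rank C_0 − rank ∂_1 = 5 − 4 = 1, and the invariant factors of ∂_1 are all 1, so H_0 ≅ Z.
  H_1: rank ker ∂_1 − rank ∂_2 = (10 − 4) − 5 = 1, and the invariant factors of ∂_2 are all 1, so H_1 ≅ Z.
  H_2: rank ker ∂_2 − rank ∂_3 = (5 − 5) − 0 = 0, and there is no ∂_3, so H_2 ≅ 0.

H_0 ≅ Z,  H_1 ≅ Z,  H_2 = 0.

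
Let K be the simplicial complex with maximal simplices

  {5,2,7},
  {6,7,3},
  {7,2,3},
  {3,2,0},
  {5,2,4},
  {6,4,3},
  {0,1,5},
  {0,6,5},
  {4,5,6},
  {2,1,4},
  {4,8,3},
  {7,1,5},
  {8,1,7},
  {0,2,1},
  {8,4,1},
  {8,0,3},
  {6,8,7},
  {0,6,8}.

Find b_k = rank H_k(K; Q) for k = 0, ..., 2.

Order the vertices as 0 < 1 < 2 < 3 < 4 < 5 < 6 < 7 < 8. Listing each simplex with vertices in this order, K has dimension 2 with simplices:

  0-simplices (9): [0], [1], [2], [3], [4], [5], [6], [7], [8]
  1-simplices (27): (27 of them)
  2-simplices (18): [0,1,2], [0,1,5], [0,2,3], [0,3,8], [0,5,6], [0,6,8], [1,2,4], [1,4,8], [1,5,7], [1,7,8], [2,3,7], [2,4,5], [2,5,7], [3,4,6], [3,4,8], [3,6,7], [4,5,6], [6,7,8]

Hence C_0 ≅ Z^9, C_1 ≅ Z^27, C_2 ≅ Z^18.

Boundary ∂_1: C_1 → C_0 maps an edge to its endpoints' difference, ∂[p,q] = q − p. For instance
  ∂[2,5] = [5] − [2].
This gives a 9×27 integer matrix of rank 8; reducing to Smith normal form yields diagonal entries (1,1,1,1,1,1,1,1).

The boundary map ∂_2: C_2 → C_1 sends each 2-simplex [p,q,r] to [q,r] − [p,r] + [p,q]. For instance
  ∂[1,4,8] = [4,8] − [1,8] + [1,4],
  ∂[0,3,8] = [3,8] − [0,8] + [0,3].
As a 27×18 matrix over Z this has rank 18, with invariant factors (1,1,1,1,1,1,1,1,1,1,1,1,1,1,1,1,1,2).

Now H_k = ker ∂_k / im ∂_{k+1}, so:

  H_0: rank C_0 − rank ∂_1 = 9 − 8 = 1, and the invariant factors of ∂_1 are all 1, so H_0 ≅ Z.
  H_1: rank ker ∂_1 − rank ∂_2 = (27 − 8) − 18 = 1, and ∂_2 has invariant factor 2 > 1, so H_1 ≅ Z ⊕ Z/2Z.
  H_2: rank ker ∂_2 − rank ∂_3 = (18 − 18) − 0 = 0, and there is no ∂_3, so H_2 ≅ 0.

As a check, the Euler characteristic is 9 − 27 + 18 = 0, which agrees with 1 − 1 + 0 = 0.

Hence the Betti numbers are b_0 = 1, b_1 = 1, b_2 = 0.

b_0 = 1, b_1 = 1, b_2 = 0.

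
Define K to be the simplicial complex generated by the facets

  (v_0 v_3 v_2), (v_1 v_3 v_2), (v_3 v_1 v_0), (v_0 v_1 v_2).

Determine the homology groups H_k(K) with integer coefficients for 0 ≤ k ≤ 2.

H_0 ≅ Z,  H_1 = 0,  H_2 ≅ Z.

Order the vertices as v_0 < v_1 < v_2 < v_3. Listing each simplex with vertices in this order, K has dimension 2 with simplices:

  0-simplices (4): [v_0], [v_1], [v_2], [v_3]
  1-simplices (6): [v_0,v_1], [v_0,v_2], [v_0,v_3], [v_1,v_2], [v_1,v_3], [v_2,v_3]
  2-simplices (4): [v_0,v_1,v_2], [v_0,v_1,v_3], [v_0,v_2,v_3], [v_1,v_2,v_3]

Hence C_0 ≅ Z^4, C_1 ≅ Z^6, C_2 ≅ Z^4.

Boundary ∂_1: C_1 → C_0 maps an edge to its endpoints' difference, ∂[p,q] = q − p.
This gives a 4×6 integer matrix of rank 3; reducing to Smith normal form yields diagonal entries (1,1,1).

∂_2: C_2 → C_1 maps a triangle to the signed sum of its edges. For instance
  ∂[v_0,v_1,v_2] = [v_1,v_2] − [v_0,v_2] + [v_0,v_1],
  ∂[v_0,v_2,v_3] = [v_2,v_3] − [v_0,v_3] + [v_0,v_2].
As a 6×4 matrix over Z this has rank 3, with invariant factors (1,1,1).

Reading off H_k = ker ∂_k / im ∂_{k+1}:

  H_0: rank C_0 − rank ∂_1 = 4 − 3 = 1, and the invariant factors of ∂_1 are all 1, so H_0 = Z.
  H_1: rank ker ∂_1 − rank ∂_2 = (6 − 3) − 3 = 0, and the invariant factors of ∂_2 are all 1, so H_1 = 0.
  H_2: rank ker ∂_2 − rank ∂_3 = (4 − 3) − 0 = 1, and there is no ∂_3, so H_2 = Z.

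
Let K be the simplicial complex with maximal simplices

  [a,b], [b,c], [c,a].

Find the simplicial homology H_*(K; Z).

K has 3 vertices, 3 edges.
rank ∂_0 = 0, rank ∂_1 = 2 ⇒ b_0 = 3 − 0 − 2 = 1; all invariant factors of ∂_1 are 1 so no torsion. So H_0 = Z.
rank ∂_1 = 2, rank ∂_2 = 0 ⇒ b_1 = 3 − 2 − 0 = 1. So H_1 = Z.

H_0 ≅ Z,  H_1 ≅ Z.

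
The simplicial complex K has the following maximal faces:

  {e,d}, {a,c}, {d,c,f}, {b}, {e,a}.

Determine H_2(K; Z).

H_2 ≅ 0.

K has 6 vertices, 6 edges, 1 triangle.
rank ∂_2 = 1, rank ∂_3 = 0 ⇒ b_2 = 1 − 1 − 0 = 0. So H_2 ≅ 0.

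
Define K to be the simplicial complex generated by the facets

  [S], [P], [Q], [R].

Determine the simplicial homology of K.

Take the total order P < Q < R < S on the vertex set. Then K (dimension 0) consists of the simplices:

  0-simplices (4): P, Q, R, S

giving chain groups C_0 ≅ Z^4.

Now H_k = ker ∂_k / im ∂_{k+1}, so:

  H_0: rank C_0 − rank ∂_1 = 4 − 0 = 4, and there is no ∂_1, so H_0 = Z^4.

(K is a triangulation of a set of 4 points.)

H_0 ≅ Z^4.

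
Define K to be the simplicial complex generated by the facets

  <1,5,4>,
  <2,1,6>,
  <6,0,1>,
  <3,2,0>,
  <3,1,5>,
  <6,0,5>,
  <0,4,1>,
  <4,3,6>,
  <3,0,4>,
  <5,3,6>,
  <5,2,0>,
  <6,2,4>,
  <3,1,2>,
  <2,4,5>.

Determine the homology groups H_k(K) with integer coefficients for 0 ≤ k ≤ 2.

Take the total order 0 < 1 < 2 < 3 < 4 < 5 < 6 on the vertex set. Then K (dimension 2) consists of the simplices:

  0-simplices (7): [0], [1], [2], [3], [4], [5], [6]
  1-simplices (21): [0,1], [0,2], [0,3], [0,4], [0,5], [0,6], [1,2], [1,3], [1,4], [1,5], [1,6], [2,3], [2,4], [2,5], [2,6], [3,4], [3,5], [3,6], [4,5], [4,6], [5,6]
  2-simplices (14): [0,1,4], [0,1,6], [0,2,3], [0,2,5], [0,3,4], [0,5,6], [1,2,3], [1,2,6], [1,3,5], [1,4,5], [2,4,5], [2,4,6], [3,4,6], [3,5,6]

Hence C_0 ≅ Z^7, C_1 ≅ Z^21, C_2 ≅ Z^14.

Boundary ∂_1: C_1 → C_0 maps an edge to its endpoints' difference, ∂[p,q] = q − p.
As a 7×21 matrix over Z this has rank 6, with invariant factors (1,1,1,1,1,1).

The boundary map ∂_2: C_2 → C_1 acts by ∂[p,q,r] = [q,r] − [p,r] + [p,q]. For instance
  ∂[3,4,6] = [4,6] − [3,6] + [3,4],
  ∂[2,4,6] = [4,6] − [2,6] + [2,4].
The resulting 21×14 matrix has rank 13, and its Smith normal form has invariant factors (1,1,1,1,1,1,1,1,1,1,1,1,1).

From H_k ≅ ker(∂_k) / im(∂_{k+1}) we obtain:

  H_0: rank C_0 − rank ∂_1 = 7 − 6 = 1, and the invariant factors of ∂_1 are all 1, so H_0 = Z.
  H_1: rank ker ∂_1 − rank ∂_2 = (21 − 6) − 13 = 2, and the invariant factors of ∂_2 are all 1, so H_1 = Z^2.
  H_2: rank ker ∂_2 − rank ∂_3 = (14 − 13) − 0 = 1, and there is no ∂_3, so H_2 = Z.

H_0 = Z,  H_1 = Z^2,  H_2 = Z.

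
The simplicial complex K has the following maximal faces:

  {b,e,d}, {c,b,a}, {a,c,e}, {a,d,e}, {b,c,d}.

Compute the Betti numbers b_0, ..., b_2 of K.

Order the vertices as a < b < c < d < e. Listing each simplex with vertices in this order, K has dimension 2 with simplices:

  0-simplices (5): a, b, c, d, e
  1-simplices (10): ab, ac, ad, ae, bc, bd, be, cd, ce, de
  2-simplices (5): abc, ace, ade, bcd, bde

so the chain groups are C_0 ≅ Z^5, C_1 ≅ Z^10, C_2 ≅ Z^5.

The boundary map ∂_1: C_1 → C_0 sends each edge [p,q] (with p < q) to q − p.
As a 5×10 matrix over Z this has rank 4, with invariant factors (1,1,1,1).

Boundary ∂_2: C_2 → C_1 maps a triangle to the signed sum of its edges. For instance
  ∂abc = bc − ac + ab,
  ∂bde = de − be + bd.
As a 10×5 matrix over Z this has rank 5, with invariant factors (1,1,1,1,1).

Now H_k = ker ∂_k / im ∂_{k+1}, so:

  H_0: rank C_0 − rank ∂_1 = 5 − 4 = 1, and the invariant factors of ∂_1 are all 1, so H_0 ≅ Z.
  H_1: rank ker ∂_1 − rank ∂_2 = (10 − 4) − 5 = 1, and the invariant factors of ∂_2 are all 1, so H_1 ≅ Z.
  H_2: rank ker ∂_2 − rank ∂_3 = (5 − 5) − 0 = 0, and there is no ∂_3, so H_2 ≅ 0.

Hence the Betti numbers are b_0 = 1, b_1 = 1, b_2 = 0.

b_0 = 1, b_1 = 1, b_2 = 0.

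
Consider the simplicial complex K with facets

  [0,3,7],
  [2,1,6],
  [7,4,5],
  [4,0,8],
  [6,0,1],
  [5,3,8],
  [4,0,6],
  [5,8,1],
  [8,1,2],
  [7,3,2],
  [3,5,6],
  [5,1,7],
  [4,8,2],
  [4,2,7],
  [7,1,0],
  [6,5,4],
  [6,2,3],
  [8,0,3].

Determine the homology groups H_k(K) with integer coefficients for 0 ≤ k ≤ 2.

H_0 = Z,  H_1 = Z^2,  H_2 = Z.

Take the total order 0 < 1 < 2 < 3 < 4 < 5 < 6 < 7 < 8 on the vertex set. Then K (dimension 2) consists of the simplices:

  0-simplices (9): [0], [1], [2], [3], [4], [5], [6], [7], [8]
  1-simplices (27): (27 of them)
  2-simplices (18): [0,1,6], [0,1,7], [0,3,7], [0,3,8], [0,4,6], [0,4,8], [1,2,6], [1,2,8], [1,5,7], [1,5,8], [2,3,6], [2,3,7], [2,4,7], [2,4,8], [3,5,6], [3,5,8], [4,5,6], [4,5,7]

giving chain groups C_0 ≅ Z^9, C_1 ≅ Z^27, C_2 ≅ Z^18.

The boundary map ∂_1: C_1 → C_0 is given by ∂[p,q] = [q] − [p]. For instance
  ∂[2,6] = [6] − [2].
As a 9×27 matrix over Z this has rank 8, with invariant factors (1,1,1,1,1,1,1,1).

Boundary ∂_2: C_2 → C_1 maps a triangle to the signed sum of its edges. For instance
  ∂[2,3,6] = [3,6] − [2,6] + [2,3],
  ∂[2,4,7] = [4,7] − [2,7] + [2,4].
This gives a 27×18 integer matrix of rank 17; reducing to Smith normal form yields diagonal entries (1,1,1,1,1,1,1,1,1,1,1,1,1,1,1,1,1).

From H_k ≅ ker(∂_k) / im(∂_{k+1}) we obtain:

  H_0: rank C_0 − rank ∂_1 = 9 − 8 = 1, and the invariant factors of ∂_1 are all 1, so H_0 = Z.
  H_1: rank ker ∂_1 − rank ∂_2 = (27 − 8) − 17 = 2, and the invariant factors of ∂_2 are all 1, so H_1 = Z^2.
  H_2: rank ker ∂_2 − rank ∂_3 = (18 − 17) − 0 = 1, and there is no ∂_3, so H_2 = Z.

(K is a triangulation of the torus T^2.)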